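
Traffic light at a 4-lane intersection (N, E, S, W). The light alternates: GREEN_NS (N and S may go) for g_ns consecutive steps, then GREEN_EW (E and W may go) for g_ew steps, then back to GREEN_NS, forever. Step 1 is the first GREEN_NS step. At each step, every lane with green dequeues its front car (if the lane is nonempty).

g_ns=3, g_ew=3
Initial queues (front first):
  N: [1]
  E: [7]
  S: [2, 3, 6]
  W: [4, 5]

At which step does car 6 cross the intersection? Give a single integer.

Step 1 [NS]: N:car1-GO,E:wait,S:car2-GO,W:wait | queues: N=0 E=1 S=2 W=2
Step 2 [NS]: N:empty,E:wait,S:car3-GO,W:wait | queues: N=0 E=1 S=1 W=2
Step 3 [NS]: N:empty,E:wait,S:car6-GO,W:wait | queues: N=0 E=1 S=0 W=2
Step 4 [EW]: N:wait,E:car7-GO,S:wait,W:car4-GO | queues: N=0 E=0 S=0 W=1
Step 5 [EW]: N:wait,E:empty,S:wait,W:car5-GO | queues: N=0 E=0 S=0 W=0
Car 6 crosses at step 3

3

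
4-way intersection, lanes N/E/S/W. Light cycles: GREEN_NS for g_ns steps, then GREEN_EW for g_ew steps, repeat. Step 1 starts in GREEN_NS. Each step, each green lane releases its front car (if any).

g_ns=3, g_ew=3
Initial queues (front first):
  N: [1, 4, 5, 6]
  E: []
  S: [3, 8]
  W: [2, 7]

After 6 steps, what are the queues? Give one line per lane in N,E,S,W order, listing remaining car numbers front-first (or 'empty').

Step 1 [NS]: N:car1-GO,E:wait,S:car3-GO,W:wait | queues: N=3 E=0 S=1 W=2
Step 2 [NS]: N:car4-GO,E:wait,S:car8-GO,W:wait | queues: N=2 E=0 S=0 W=2
Step 3 [NS]: N:car5-GO,E:wait,S:empty,W:wait | queues: N=1 E=0 S=0 W=2
Step 4 [EW]: N:wait,E:empty,S:wait,W:car2-GO | queues: N=1 E=0 S=0 W=1
Step 5 [EW]: N:wait,E:empty,S:wait,W:car7-GO | queues: N=1 E=0 S=0 W=0
Step 6 [EW]: N:wait,E:empty,S:wait,W:empty | queues: N=1 E=0 S=0 W=0

N: 6
E: empty
S: empty
W: empty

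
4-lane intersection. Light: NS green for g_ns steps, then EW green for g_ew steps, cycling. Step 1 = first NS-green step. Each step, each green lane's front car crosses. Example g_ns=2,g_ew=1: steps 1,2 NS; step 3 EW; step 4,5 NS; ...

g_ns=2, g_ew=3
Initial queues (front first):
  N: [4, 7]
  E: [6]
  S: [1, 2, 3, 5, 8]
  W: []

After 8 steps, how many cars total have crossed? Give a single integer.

Answer: 7

Derivation:
Step 1 [NS]: N:car4-GO,E:wait,S:car1-GO,W:wait | queues: N=1 E=1 S=4 W=0
Step 2 [NS]: N:car7-GO,E:wait,S:car2-GO,W:wait | queues: N=0 E=1 S=3 W=0
Step 3 [EW]: N:wait,E:car6-GO,S:wait,W:empty | queues: N=0 E=0 S=3 W=0
Step 4 [EW]: N:wait,E:empty,S:wait,W:empty | queues: N=0 E=0 S=3 W=0
Step 5 [EW]: N:wait,E:empty,S:wait,W:empty | queues: N=0 E=0 S=3 W=0
Step 6 [NS]: N:empty,E:wait,S:car3-GO,W:wait | queues: N=0 E=0 S=2 W=0
Step 7 [NS]: N:empty,E:wait,S:car5-GO,W:wait | queues: N=0 E=0 S=1 W=0
Step 8 [EW]: N:wait,E:empty,S:wait,W:empty | queues: N=0 E=0 S=1 W=0
Cars crossed by step 8: 7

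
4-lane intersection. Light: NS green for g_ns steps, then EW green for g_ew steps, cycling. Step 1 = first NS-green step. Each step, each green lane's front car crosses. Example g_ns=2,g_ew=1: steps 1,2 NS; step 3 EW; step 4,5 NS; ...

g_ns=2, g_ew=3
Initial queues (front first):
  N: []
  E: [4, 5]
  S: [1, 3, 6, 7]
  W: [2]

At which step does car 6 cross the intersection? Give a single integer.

Step 1 [NS]: N:empty,E:wait,S:car1-GO,W:wait | queues: N=0 E=2 S=3 W=1
Step 2 [NS]: N:empty,E:wait,S:car3-GO,W:wait | queues: N=0 E=2 S=2 W=1
Step 3 [EW]: N:wait,E:car4-GO,S:wait,W:car2-GO | queues: N=0 E=1 S=2 W=0
Step 4 [EW]: N:wait,E:car5-GO,S:wait,W:empty | queues: N=0 E=0 S=2 W=0
Step 5 [EW]: N:wait,E:empty,S:wait,W:empty | queues: N=0 E=0 S=2 W=0
Step 6 [NS]: N:empty,E:wait,S:car6-GO,W:wait | queues: N=0 E=0 S=1 W=0
Step 7 [NS]: N:empty,E:wait,S:car7-GO,W:wait | queues: N=0 E=0 S=0 W=0
Car 6 crosses at step 6

6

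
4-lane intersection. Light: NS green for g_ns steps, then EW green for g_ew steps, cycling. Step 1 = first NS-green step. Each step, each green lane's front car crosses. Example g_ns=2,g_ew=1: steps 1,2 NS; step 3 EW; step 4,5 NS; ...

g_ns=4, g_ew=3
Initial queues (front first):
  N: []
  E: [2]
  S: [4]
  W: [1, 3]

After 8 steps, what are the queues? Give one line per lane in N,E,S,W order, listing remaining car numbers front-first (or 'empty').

Step 1 [NS]: N:empty,E:wait,S:car4-GO,W:wait | queues: N=0 E=1 S=0 W=2
Step 2 [NS]: N:empty,E:wait,S:empty,W:wait | queues: N=0 E=1 S=0 W=2
Step 3 [NS]: N:empty,E:wait,S:empty,W:wait | queues: N=0 E=1 S=0 W=2
Step 4 [NS]: N:empty,E:wait,S:empty,W:wait | queues: N=0 E=1 S=0 W=2
Step 5 [EW]: N:wait,E:car2-GO,S:wait,W:car1-GO | queues: N=0 E=0 S=0 W=1
Step 6 [EW]: N:wait,E:empty,S:wait,W:car3-GO | queues: N=0 E=0 S=0 W=0

N: empty
E: empty
S: empty
W: empty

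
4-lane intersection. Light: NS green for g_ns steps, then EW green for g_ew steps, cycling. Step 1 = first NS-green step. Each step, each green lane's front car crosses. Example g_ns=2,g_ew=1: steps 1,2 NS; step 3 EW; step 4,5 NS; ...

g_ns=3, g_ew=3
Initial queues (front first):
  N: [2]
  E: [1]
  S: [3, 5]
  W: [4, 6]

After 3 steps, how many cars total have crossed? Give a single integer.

Answer: 3

Derivation:
Step 1 [NS]: N:car2-GO,E:wait,S:car3-GO,W:wait | queues: N=0 E=1 S=1 W=2
Step 2 [NS]: N:empty,E:wait,S:car5-GO,W:wait | queues: N=0 E=1 S=0 W=2
Step 3 [NS]: N:empty,E:wait,S:empty,W:wait | queues: N=0 E=1 S=0 W=2
Cars crossed by step 3: 3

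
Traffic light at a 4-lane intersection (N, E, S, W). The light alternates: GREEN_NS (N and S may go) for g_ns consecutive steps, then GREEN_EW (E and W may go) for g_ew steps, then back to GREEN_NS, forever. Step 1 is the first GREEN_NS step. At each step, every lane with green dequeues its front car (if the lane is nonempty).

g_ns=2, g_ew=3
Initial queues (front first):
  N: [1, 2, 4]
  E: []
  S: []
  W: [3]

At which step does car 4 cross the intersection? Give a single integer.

Step 1 [NS]: N:car1-GO,E:wait,S:empty,W:wait | queues: N=2 E=0 S=0 W=1
Step 2 [NS]: N:car2-GO,E:wait,S:empty,W:wait | queues: N=1 E=0 S=0 W=1
Step 3 [EW]: N:wait,E:empty,S:wait,W:car3-GO | queues: N=1 E=0 S=0 W=0
Step 4 [EW]: N:wait,E:empty,S:wait,W:empty | queues: N=1 E=0 S=0 W=0
Step 5 [EW]: N:wait,E:empty,S:wait,W:empty | queues: N=1 E=0 S=0 W=0
Step 6 [NS]: N:car4-GO,E:wait,S:empty,W:wait | queues: N=0 E=0 S=0 W=0
Car 4 crosses at step 6

6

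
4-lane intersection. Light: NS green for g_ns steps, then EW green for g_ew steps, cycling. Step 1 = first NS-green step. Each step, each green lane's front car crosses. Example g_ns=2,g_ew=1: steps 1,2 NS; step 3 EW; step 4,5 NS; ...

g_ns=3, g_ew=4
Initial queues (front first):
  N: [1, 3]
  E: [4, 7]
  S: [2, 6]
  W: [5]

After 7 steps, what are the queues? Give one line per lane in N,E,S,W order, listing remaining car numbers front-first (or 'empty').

Step 1 [NS]: N:car1-GO,E:wait,S:car2-GO,W:wait | queues: N=1 E=2 S=1 W=1
Step 2 [NS]: N:car3-GO,E:wait,S:car6-GO,W:wait | queues: N=0 E=2 S=0 W=1
Step 3 [NS]: N:empty,E:wait,S:empty,W:wait | queues: N=0 E=2 S=0 W=1
Step 4 [EW]: N:wait,E:car4-GO,S:wait,W:car5-GO | queues: N=0 E=1 S=0 W=0
Step 5 [EW]: N:wait,E:car7-GO,S:wait,W:empty | queues: N=0 E=0 S=0 W=0

N: empty
E: empty
S: empty
W: empty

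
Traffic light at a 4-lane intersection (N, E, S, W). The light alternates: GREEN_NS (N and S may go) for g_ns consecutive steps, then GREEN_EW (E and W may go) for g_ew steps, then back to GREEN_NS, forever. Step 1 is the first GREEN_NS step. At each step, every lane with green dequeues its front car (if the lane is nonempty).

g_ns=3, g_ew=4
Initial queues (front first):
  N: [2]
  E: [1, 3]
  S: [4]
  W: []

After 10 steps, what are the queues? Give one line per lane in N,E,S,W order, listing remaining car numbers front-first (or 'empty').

Step 1 [NS]: N:car2-GO,E:wait,S:car4-GO,W:wait | queues: N=0 E=2 S=0 W=0
Step 2 [NS]: N:empty,E:wait,S:empty,W:wait | queues: N=0 E=2 S=0 W=0
Step 3 [NS]: N:empty,E:wait,S:empty,W:wait | queues: N=0 E=2 S=0 W=0
Step 4 [EW]: N:wait,E:car1-GO,S:wait,W:empty | queues: N=0 E=1 S=0 W=0
Step 5 [EW]: N:wait,E:car3-GO,S:wait,W:empty | queues: N=0 E=0 S=0 W=0

N: empty
E: empty
S: empty
W: empty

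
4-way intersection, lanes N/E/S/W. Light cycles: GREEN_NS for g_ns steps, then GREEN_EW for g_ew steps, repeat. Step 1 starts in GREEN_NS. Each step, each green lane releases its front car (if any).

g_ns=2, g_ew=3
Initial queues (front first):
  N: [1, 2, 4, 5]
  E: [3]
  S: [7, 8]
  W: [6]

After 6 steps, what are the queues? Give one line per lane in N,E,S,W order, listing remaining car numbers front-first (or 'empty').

Step 1 [NS]: N:car1-GO,E:wait,S:car7-GO,W:wait | queues: N=3 E=1 S=1 W=1
Step 2 [NS]: N:car2-GO,E:wait,S:car8-GO,W:wait | queues: N=2 E=1 S=0 W=1
Step 3 [EW]: N:wait,E:car3-GO,S:wait,W:car6-GO | queues: N=2 E=0 S=0 W=0
Step 4 [EW]: N:wait,E:empty,S:wait,W:empty | queues: N=2 E=0 S=0 W=0
Step 5 [EW]: N:wait,E:empty,S:wait,W:empty | queues: N=2 E=0 S=0 W=0
Step 6 [NS]: N:car4-GO,E:wait,S:empty,W:wait | queues: N=1 E=0 S=0 W=0

N: 5
E: empty
S: empty
W: empty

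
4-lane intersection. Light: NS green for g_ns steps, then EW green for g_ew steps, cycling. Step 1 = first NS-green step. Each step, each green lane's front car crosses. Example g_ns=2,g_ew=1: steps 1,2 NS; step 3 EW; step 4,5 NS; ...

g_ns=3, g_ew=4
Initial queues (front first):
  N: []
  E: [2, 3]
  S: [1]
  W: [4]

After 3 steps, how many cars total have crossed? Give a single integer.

Step 1 [NS]: N:empty,E:wait,S:car1-GO,W:wait | queues: N=0 E=2 S=0 W=1
Step 2 [NS]: N:empty,E:wait,S:empty,W:wait | queues: N=0 E=2 S=0 W=1
Step 3 [NS]: N:empty,E:wait,S:empty,W:wait | queues: N=0 E=2 S=0 W=1
Cars crossed by step 3: 1

Answer: 1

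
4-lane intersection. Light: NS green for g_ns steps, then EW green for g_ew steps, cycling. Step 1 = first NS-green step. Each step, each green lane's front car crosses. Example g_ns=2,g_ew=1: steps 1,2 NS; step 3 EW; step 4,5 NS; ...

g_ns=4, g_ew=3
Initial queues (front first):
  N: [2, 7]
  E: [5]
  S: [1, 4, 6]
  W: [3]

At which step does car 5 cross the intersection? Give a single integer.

Step 1 [NS]: N:car2-GO,E:wait,S:car1-GO,W:wait | queues: N=1 E=1 S=2 W=1
Step 2 [NS]: N:car7-GO,E:wait,S:car4-GO,W:wait | queues: N=0 E=1 S=1 W=1
Step 3 [NS]: N:empty,E:wait,S:car6-GO,W:wait | queues: N=0 E=1 S=0 W=1
Step 4 [NS]: N:empty,E:wait,S:empty,W:wait | queues: N=0 E=1 S=0 W=1
Step 5 [EW]: N:wait,E:car5-GO,S:wait,W:car3-GO | queues: N=0 E=0 S=0 W=0
Car 5 crosses at step 5

5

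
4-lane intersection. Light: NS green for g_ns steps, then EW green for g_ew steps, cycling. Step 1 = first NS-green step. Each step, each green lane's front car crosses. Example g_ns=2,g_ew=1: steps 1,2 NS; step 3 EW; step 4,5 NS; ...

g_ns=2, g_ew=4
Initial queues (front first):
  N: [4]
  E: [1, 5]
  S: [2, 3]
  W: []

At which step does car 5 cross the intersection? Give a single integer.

Step 1 [NS]: N:car4-GO,E:wait,S:car2-GO,W:wait | queues: N=0 E=2 S=1 W=0
Step 2 [NS]: N:empty,E:wait,S:car3-GO,W:wait | queues: N=0 E=2 S=0 W=0
Step 3 [EW]: N:wait,E:car1-GO,S:wait,W:empty | queues: N=0 E=1 S=0 W=0
Step 4 [EW]: N:wait,E:car5-GO,S:wait,W:empty | queues: N=0 E=0 S=0 W=0
Car 5 crosses at step 4

4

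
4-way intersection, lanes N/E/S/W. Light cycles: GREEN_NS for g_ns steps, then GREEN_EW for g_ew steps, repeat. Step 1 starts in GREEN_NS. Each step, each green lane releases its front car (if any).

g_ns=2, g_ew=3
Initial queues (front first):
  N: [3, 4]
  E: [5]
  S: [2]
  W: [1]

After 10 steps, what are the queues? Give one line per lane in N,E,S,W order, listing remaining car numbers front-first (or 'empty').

Step 1 [NS]: N:car3-GO,E:wait,S:car2-GO,W:wait | queues: N=1 E=1 S=0 W=1
Step 2 [NS]: N:car4-GO,E:wait,S:empty,W:wait | queues: N=0 E=1 S=0 W=1
Step 3 [EW]: N:wait,E:car5-GO,S:wait,W:car1-GO | queues: N=0 E=0 S=0 W=0

N: empty
E: empty
S: empty
W: empty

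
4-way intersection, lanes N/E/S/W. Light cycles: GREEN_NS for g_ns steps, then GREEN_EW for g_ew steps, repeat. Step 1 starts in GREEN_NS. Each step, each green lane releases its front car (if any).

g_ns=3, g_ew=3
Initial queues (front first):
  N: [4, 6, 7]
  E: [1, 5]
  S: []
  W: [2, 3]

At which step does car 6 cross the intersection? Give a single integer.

Step 1 [NS]: N:car4-GO,E:wait,S:empty,W:wait | queues: N=2 E=2 S=0 W=2
Step 2 [NS]: N:car6-GO,E:wait,S:empty,W:wait | queues: N=1 E=2 S=0 W=2
Step 3 [NS]: N:car7-GO,E:wait,S:empty,W:wait | queues: N=0 E=2 S=0 W=2
Step 4 [EW]: N:wait,E:car1-GO,S:wait,W:car2-GO | queues: N=0 E=1 S=0 W=1
Step 5 [EW]: N:wait,E:car5-GO,S:wait,W:car3-GO | queues: N=0 E=0 S=0 W=0
Car 6 crosses at step 2

2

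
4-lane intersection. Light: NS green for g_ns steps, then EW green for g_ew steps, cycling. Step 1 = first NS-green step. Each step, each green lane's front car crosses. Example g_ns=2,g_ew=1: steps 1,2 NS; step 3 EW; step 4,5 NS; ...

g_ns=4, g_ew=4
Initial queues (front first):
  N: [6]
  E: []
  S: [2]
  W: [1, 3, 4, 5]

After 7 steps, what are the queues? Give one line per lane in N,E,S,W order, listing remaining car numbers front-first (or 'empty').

Step 1 [NS]: N:car6-GO,E:wait,S:car2-GO,W:wait | queues: N=0 E=0 S=0 W=4
Step 2 [NS]: N:empty,E:wait,S:empty,W:wait | queues: N=0 E=0 S=0 W=4
Step 3 [NS]: N:empty,E:wait,S:empty,W:wait | queues: N=0 E=0 S=0 W=4
Step 4 [NS]: N:empty,E:wait,S:empty,W:wait | queues: N=0 E=0 S=0 W=4
Step 5 [EW]: N:wait,E:empty,S:wait,W:car1-GO | queues: N=0 E=0 S=0 W=3
Step 6 [EW]: N:wait,E:empty,S:wait,W:car3-GO | queues: N=0 E=0 S=0 W=2
Step 7 [EW]: N:wait,E:empty,S:wait,W:car4-GO | queues: N=0 E=0 S=0 W=1

N: empty
E: empty
S: empty
W: 5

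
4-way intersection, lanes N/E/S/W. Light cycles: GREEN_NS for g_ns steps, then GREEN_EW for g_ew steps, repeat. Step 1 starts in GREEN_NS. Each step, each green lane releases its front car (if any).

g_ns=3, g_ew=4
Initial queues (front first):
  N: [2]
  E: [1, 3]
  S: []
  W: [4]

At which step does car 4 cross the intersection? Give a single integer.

Step 1 [NS]: N:car2-GO,E:wait,S:empty,W:wait | queues: N=0 E=2 S=0 W=1
Step 2 [NS]: N:empty,E:wait,S:empty,W:wait | queues: N=0 E=2 S=0 W=1
Step 3 [NS]: N:empty,E:wait,S:empty,W:wait | queues: N=0 E=2 S=0 W=1
Step 4 [EW]: N:wait,E:car1-GO,S:wait,W:car4-GO | queues: N=0 E=1 S=0 W=0
Step 5 [EW]: N:wait,E:car3-GO,S:wait,W:empty | queues: N=0 E=0 S=0 W=0
Car 4 crosses at step 4

4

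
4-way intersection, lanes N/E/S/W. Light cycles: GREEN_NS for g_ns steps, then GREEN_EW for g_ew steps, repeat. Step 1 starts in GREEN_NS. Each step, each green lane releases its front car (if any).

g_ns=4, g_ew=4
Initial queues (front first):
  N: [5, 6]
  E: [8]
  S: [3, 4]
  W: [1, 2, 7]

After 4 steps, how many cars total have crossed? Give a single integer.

Step 1 [NS]: N:car5-GO,E:wait,S:car3-GO,W:wait | queues: N=1 E=1 S=1 W=3
Step 2 [NS]: N:car6-GO,E:wait,S:car4-GO,W:wait | queues: N=0 E=1 S=0 W=3
Step 3 [NS]: N:empty,E:wait,S:empty,W:wait | queues: N=0 E=1 S=0 W=3
Step 4 [NS]: N:empty,E:wait,S:empty,W:wait | queues: N=0 E=1 S=0 W=3
Cars crossed by step 4: 4

Answer: 4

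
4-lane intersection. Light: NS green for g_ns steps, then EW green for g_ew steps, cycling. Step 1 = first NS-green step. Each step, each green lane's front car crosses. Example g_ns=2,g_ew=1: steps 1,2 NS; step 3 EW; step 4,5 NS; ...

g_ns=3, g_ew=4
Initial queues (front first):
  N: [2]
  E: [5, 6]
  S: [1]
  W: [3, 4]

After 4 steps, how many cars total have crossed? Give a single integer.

Step 1 [NS]: N:car2-GO,E:wait,S:car1-GO,W:wait | queues: N=0 E=2 S=0 W=2
Step 2 [NS]: N:empty,E:wait,S:empty,W:wait | queues: N=0 E=2 S=0 W=2
Step 3 [NS]: N:empty,E:wait,S:empty,W:wait | queues: N=0 E=2 S=0 W=2
Step 4 [EW]: N:wait,E:car5-GO,S:wait,W:car3-GO | queues: N=0 E=1 S=0 W=1
Cars crossed by step 4: 4

Answer: 4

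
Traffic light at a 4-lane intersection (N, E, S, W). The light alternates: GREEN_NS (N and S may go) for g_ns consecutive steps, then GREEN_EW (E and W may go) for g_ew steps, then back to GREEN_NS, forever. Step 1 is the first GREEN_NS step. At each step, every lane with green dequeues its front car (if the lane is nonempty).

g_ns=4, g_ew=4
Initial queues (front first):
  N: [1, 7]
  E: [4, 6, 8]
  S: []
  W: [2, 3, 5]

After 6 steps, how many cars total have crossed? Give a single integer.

Answer: 6

Derivation:
Step 1 [NS]: N:car1-GO,E:wait,S:empty,W:wait | queues: N=1 E=3 S=0 W=3
Step 2 [NS]: N:car7-GO,E:wait,S:empty,W:wait | queues: N=0 E=3 S=0 W=3
Step 3 [NS]: N:empty,E:wait,S:empty,W:wait | queues: N=0 E=3 S=0 W=3
Step 4 [NS]: N:empty,E:wait,S:empty,W:wait | queues: N=0 E=3 S=0 W=3
Step 5 [EW]: N:wait,E:car4-GO,S:wait,W:car2-GO | queues: N=0 E=2 S=0 W=2
Step 6 [EW]: N:wait,E:car6-GO,S:wait,W:car3-GO | queues: N=0 E=1 S=0 W=1
Cars crossed by step 6: 6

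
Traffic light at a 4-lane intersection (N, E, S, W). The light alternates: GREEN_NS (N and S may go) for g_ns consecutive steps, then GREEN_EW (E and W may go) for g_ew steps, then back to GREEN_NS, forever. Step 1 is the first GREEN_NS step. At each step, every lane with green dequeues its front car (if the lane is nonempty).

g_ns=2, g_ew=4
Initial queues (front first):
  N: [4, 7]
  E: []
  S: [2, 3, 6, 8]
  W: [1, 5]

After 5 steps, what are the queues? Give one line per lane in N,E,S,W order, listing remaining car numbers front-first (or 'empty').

Step 1 [NS]: N:car4-GO,E:wait,S:car2-GO,W:wait | queues: N=1 E=0 S=3 W=2
Step 2 [NS]: N:car7-GO,E:wait,S:car3-GO,W:wait | queues: N=0 E=0 S=2 W=2
Step 3 [EW]: N:wait,E:empty,S:wait,W:car1-GO | queues: N=0 E=0 S=2 W=1
Step 4 [EW]: N:wait,E:empty,S:wait,W:car5-GO | queues: N=0 E=0 S=2 W=0
Step 5 [EW]: N:wait,E:empty,S:wait,W:empty | queues: N=0 E=0 S=2 W=0

N: empty
E: empty
S: 6 8
W: empty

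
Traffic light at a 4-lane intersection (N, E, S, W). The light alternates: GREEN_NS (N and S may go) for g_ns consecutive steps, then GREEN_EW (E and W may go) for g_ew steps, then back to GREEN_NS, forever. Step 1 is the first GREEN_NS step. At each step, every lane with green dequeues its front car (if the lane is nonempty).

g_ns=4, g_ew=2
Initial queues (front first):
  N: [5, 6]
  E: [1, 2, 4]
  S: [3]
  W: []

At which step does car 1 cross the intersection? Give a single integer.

Step 1 [NS]: N:car5-GO,E:wait,S:car3-GO,W:wait | queues: N=1 E=3 S=0 W=0
Step 2 [NS]: N:car6-GO,E:wait,S:empty,W:wait | queues: N=0 E=3 S=0 W=0
Step 3 [NS]: N:empty,E:wait,S:empty,W:wait | queues: N=0 E=3 S=0 W=0
Step 4 [NS]: N:empty,E:wait,S:empty,W:wait | queues: N=0 E=3 S=0 W=0
Step 5 [EW]: N:wait,E:car1-GO,S:wait,W:empty | queues: N=0 E=2 S=0 W=0
Step 6 [EW]: N:wait,E:car2-GO,S:wait,W:empty | queues: N=0 E=1 S=0 W=0
Step 7 [NS]: N:empty,E:wait,S:empty,W:wait | queues: N=0 E=1 S=0 W=0
Step 8 [NS]: N:empty,E:wait,S:empty,W:wait | queues: N=0 E=1 S=0 W=0
Step 9 [NS]: N:empty,E:wait,S:empty,W:wait | queues: N=0 E=1 S=0 W=0
Step 10 [NS]: N:empty,E:wait,S:empty,W:wait | queues: N=0 E=1 S=0 W=0
Step 11 [EW]: N:wait,E:car4-GO,S:wait,W:empty | queues: N=0 E=0 S=0 W=0
Car 1 crosses at step 5

5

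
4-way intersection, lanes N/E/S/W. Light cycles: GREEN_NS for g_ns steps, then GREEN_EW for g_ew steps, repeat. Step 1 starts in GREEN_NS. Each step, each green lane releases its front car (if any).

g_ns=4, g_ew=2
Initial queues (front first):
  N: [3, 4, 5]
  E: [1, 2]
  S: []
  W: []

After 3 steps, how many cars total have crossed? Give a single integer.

Answer: 3

Derivation:
Step 1 [NS]: N:car3-GO,E:wait,S:empty,W:wait | queues: N=2 E=2 S=0 W=0
Step 2 [NS]: N:car4-GO,E:wait,S:empty,W:wait | queues: N=1 E=2 S=0 W=0
Step 3 [NS]: N:car5-GO,E:wait,S:empty,W:wait | queues: N=0 E=2 S=0 W=0
Cars crossed by step 3: 3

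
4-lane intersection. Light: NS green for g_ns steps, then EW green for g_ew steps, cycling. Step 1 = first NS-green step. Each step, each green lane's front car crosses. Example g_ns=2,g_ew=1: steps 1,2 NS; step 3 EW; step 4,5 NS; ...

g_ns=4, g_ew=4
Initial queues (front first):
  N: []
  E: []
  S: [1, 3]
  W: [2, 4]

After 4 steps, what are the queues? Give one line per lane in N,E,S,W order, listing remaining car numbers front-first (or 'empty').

Step 1 [NS]: N:empty,E:wait,S:car1-GO,W:wait | queues: N=0 E=0 S=1 W=2
Step 2 [NS]: N:empty,E:wait,S:car3-GO,W:wait | queues: N=0 E=0 S=0 W=2
Step 3 [NS]: N:empty,E:wait,S:empty,W:wait | queues: N=0 E=0 S=0 W=2
Step 4 [NS]: N:empty,E:wait,S:empty,W:wait | queues: N=0 E=0 S=0 W=2

N: empty
E: empty
S: empty
W: 2 4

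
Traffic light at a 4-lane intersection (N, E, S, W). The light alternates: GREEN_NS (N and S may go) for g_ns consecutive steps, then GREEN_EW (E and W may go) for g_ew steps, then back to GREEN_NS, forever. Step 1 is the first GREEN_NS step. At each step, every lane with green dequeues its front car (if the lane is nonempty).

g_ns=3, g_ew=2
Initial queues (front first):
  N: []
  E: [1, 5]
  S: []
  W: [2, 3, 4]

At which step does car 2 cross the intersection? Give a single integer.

Step 1 [NS]: N:empty,E:wait,S:empty,W:wait | queues: N=0 E=2 S=0 W=3
Step 2 [NS]: N:empty,E:wait,S:empty,W:wait | queues: N=0 E=2 S=0 W=3
Step 3 [NS]: N:empty,E:wait,S:empty,W:wait | queues: N=0 E=2 S=0 W=3
Step 4 [EW]: N:wait,E:car1-GO,S:wait,W:car2-GO | queues: N=0 E=1 S=0 W=2
Step 5 [EW]: N:wait,E:car5-GO,S:wait,W:car3-GO | queues: N=0 E=0 S=0 W=1
Step 6 [NS]: N:empty,E:wait,S:empty,W:wait | queues: N=0 E=0 S=0 W=1
Step 7 [NS]: N:empty,E:wait,S:empty,W:wait | queues: N=0 E=0 S=0 W=1
Step 8 [NS]: N:empty,E:wait,S:empty,W:wait | queues: N=0 E=0 S=0 W=1
Step 9 [EW]: N:wait,E:empty,S:wait,W:car4-GO | queues: N=0 E=0 S=0 W=0
Car 2 crosses at step 4

4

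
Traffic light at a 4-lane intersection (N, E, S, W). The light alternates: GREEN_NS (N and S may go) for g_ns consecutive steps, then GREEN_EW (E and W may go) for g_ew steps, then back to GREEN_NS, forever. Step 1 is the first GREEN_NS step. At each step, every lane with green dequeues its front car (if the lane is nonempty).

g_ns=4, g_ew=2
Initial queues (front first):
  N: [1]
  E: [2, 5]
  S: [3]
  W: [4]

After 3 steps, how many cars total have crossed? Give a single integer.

Step 1 [NS]: N:car1-GO,E:wait,S:car3-GO,W:wait | queues: N=0 E=2 S=0 W=1
Step 2 [NS]: N:empty,E:wait,S:empty,W:wait | queues: N=0 E=2 S=0 W=1
Step 3 [NS]: N:empty,E:wait,S:empty,W:wait | queues: N=0 E=2 S=0 W=1
Cars crossed by step 3: 2

Answer: 2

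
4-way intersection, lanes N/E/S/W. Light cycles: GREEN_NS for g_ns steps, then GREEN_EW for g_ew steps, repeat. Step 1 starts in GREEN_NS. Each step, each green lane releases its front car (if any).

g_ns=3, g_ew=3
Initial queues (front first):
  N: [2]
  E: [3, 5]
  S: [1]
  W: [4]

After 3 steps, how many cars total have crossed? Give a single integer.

Step 1 [NS]: N:car2-GO,E:wait,S:car1-GO,W:wait | queues: N=0 E=2 S=0 W=1
Step 2 [NS]: N:empty,E:wait,S:empty,W:wait | queues: N=0 E=2 S=0 W=1
Step 3 [NS]: N:empty,E:wait,S:empty,W:wait | queues: N=0 E=2 S=0 W=1
Cars crossed by step 3: 2

Answer: 2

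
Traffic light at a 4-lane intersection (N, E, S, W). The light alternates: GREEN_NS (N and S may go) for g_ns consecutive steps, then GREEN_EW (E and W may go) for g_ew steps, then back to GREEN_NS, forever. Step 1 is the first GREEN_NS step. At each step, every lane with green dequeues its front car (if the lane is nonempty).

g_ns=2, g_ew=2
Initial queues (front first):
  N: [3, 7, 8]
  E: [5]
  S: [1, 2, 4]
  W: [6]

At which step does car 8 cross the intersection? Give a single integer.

Step 1 [NS]: N:car3-GO,E:wait,S:car1-GO,W:wait | queues: N=2 E=1 S=2 W=1
Step 2 [NS]: N:car7-GO,E:wait,S:car2-GO,W:wait | queues: N=1 E=1 S=1 W=1
Step 3 [EW]: N:wait,E:car5-GO,S:wait,W:car6-GO | queues: N=1 E=0 S=1 W=0
Step 4 [EW]: N:wait,E:empty,S:wait,W:empty | queues: N=1 E=0 S=1 W=0
Step 5 [NS]: N:car8-GO,E:wait,S:car4-GO,W:wait | queues: N=0 E=0 S=0 W=0
Car 8 crosses at step 5

5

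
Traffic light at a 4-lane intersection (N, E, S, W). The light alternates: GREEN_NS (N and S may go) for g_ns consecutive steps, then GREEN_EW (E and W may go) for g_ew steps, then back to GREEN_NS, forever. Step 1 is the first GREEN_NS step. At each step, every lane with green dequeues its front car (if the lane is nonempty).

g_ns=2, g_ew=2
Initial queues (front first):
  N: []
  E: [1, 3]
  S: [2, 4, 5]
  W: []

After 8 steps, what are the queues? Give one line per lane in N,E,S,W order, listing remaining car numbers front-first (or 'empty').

Step 1 [NS]: N:empty,E:wait,S:car2-GO,W:wait | queues: N=0 E=2 S=2 W=0
Step 2 [NS]: N:empty,E:wait,S:car4-GO,W:wait | queues: N=0 E=2 S=1 W=0
Step 3 [EW]: N:wait,E:car1-GO,S:wait,W:empty | queues: N=0 E=1 S=1 W=0
Step 4 [EW]: N:wait,E:car3-GO,S:wait,W:empty | queues: N=0 E=0 S=1 W=0
Step 5 [NS]: N:empty,E:wait,S:car5-GO,W:wait | queues: N=0 E=0 S=0 W=0

N: empty
E: empty
S: empty
W: empty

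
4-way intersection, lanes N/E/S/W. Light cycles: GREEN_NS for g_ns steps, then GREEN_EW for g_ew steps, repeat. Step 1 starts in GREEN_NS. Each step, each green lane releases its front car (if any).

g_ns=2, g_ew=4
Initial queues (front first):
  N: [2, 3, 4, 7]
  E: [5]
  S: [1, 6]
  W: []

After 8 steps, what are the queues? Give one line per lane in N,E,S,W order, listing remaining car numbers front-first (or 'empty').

Step 1 [NS]: N:car2-GO,E:wait,S:car1-GO,W:wait | queues: N=3 E=1 S=1 W=0
Step 2 [NS]: N:car3-GO,E:wait,S:car6-GO,W:wait | queues: N=2 E=1 S=0 W=0
Step 3 [EW]: N:wait,E:car5-GO,S:wait,W:empty | queues: N=2 E=0 S=0 W=0
Step 4 [EW]: N:wait,E:empty,S:wait,W:empty | queues: N=2 E=0 S=0 W=0
Step 5 [EW]: N:wait,E:empty,S:wait,W:empty | queues: N=2 E=0 S=0 W=0
Step 6 [EW]: N:wait,E:empty,S:wait,W:empty | queues: N=2 E=0 S=0 W=0
Step 7 [NS]: N:car4-GO,E:wait,S:empty,W:wait | queues: N=1 E=0 S=0 W=0
Step 8 [NS]: N:car7-GO,E:wait,S:empty,W:wait | queues: N=0 E=0 S=0 W=0

N: empty
E: empty
S: empty
W: empty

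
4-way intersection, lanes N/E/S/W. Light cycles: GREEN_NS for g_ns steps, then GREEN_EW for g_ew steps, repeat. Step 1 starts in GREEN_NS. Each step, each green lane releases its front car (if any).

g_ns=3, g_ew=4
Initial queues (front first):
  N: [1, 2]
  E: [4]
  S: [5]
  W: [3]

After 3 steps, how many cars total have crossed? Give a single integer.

Step 1 [NS]: N:car1-GO,E:wait,S:car5-GO,W:wait | queues: N=1 E=1 S=0 W=1
Step 2 [NS]: N:car2-GO,E:wait,S:empty,W:wait | queues: N=0 E=1 S=0 W=1
Step 3 [NS]: N:empty,E:wait,S:empty,W:wait | queues: N=0 E=1 S=0 W=1
Cars crossed by step 3: 3

Answer: 3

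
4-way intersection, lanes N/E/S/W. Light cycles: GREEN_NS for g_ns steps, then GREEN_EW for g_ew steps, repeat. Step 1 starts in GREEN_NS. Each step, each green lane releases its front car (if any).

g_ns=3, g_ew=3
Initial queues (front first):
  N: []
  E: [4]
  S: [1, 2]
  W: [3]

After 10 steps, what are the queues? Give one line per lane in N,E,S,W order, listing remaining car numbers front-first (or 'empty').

Step 1 [NS]: N:empty,E:wait,S:car1-GO,W:wait | queues: N=0 E=1 S=1 W=1
Step 2 [NS]: N:empty,E:wait,S:car2-GO,W:wait | queues: N=0 E=1 S=0 W=1
Step 3 [NS]: N:empty,E:wait,S:empty,W:wait | queues: N=0 E=1 S=0 W=1
Step 4 [EW]: N:wait,E:car4-GO,S:wait,W:car3-GO | queues: N=0 E=0 S=0 W=0

N: empty
E: empty
S: empty
W: empty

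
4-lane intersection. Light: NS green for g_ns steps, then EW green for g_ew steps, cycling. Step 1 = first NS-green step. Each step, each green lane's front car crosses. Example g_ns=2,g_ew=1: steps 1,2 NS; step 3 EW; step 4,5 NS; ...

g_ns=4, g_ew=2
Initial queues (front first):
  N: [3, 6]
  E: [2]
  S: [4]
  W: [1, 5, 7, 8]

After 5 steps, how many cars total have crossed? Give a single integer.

Step 1 [NS]: N:car3-GO,E:wait,S:car4-GO,W:wait | queues: N=1 E=1 S=0 W=4
Step 2 [NS]: N:car6-GO,E:wait,S:empty,W:wait | queues: N=0 E=1 S=0 W=4
Step 3 [NS]: N:empty,E:wait,S:empty,W:wait | queues: N=0 E=1 S=0 W=4
Step 4 [NS]: N:empty,E:wait,S:empty,W:wait | queues: N=0 E=1 S=0 W=4
Step 5 [EW]: N:wait,E:car2-GO,S:wait,W:car1-GO | queues: N=0 E=0 S=0 W=3
Cars crossed by step 5: 5

Answer: 5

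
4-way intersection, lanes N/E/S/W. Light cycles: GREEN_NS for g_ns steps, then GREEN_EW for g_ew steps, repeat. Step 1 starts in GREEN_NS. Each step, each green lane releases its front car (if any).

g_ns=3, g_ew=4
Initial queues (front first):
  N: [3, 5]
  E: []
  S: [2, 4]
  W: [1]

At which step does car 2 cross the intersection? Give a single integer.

Step 1 [NS]: N:car3-GO,E:wait,S:car2-GO,W:wait | queues: N=1 E=0 S=1 W=1
Step 2 [NS]: N:car5-GO,E:wait,S:car4-GO,W:wait | queues: N=0 E=0 S=0 W=1
Step 3 [NS]: N:empty,E:wait,S:empty,W:wait | queues: N=0 E=0 S=0 W=1
Step 4 [EW]: N:wait,E:empty,S:wait,W:car1-GO | queues: N=0 E=0 S=0 W=0
Car 2 crosses at step 1

1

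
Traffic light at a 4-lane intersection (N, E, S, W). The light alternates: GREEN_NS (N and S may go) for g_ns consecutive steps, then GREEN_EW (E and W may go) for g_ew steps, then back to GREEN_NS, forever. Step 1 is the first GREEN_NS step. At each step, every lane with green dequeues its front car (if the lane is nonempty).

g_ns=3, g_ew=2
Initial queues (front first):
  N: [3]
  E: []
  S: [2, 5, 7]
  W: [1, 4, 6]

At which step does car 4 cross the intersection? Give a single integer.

Step 1 [NS]: N:car3-GO,E:wait,S:car2-GO,W:wait | queues: N=0 E=0 S=2 W=3
Step 2 [NS]: N:empty,E:wait,S:car5-GO,W:wait | queues: N=0 E=0 S=1 W=3
Step 3 [NS]: N:empty,E:wait,S:car7-GO,W:wait | queues: N=0 E=0 S=0 W=3
Step 4 [EW]: N:wait,E:empty,S:wait,W:car1-GO | queues: N=0 E=0 S=0 W=2
Step 5 [EW]: N:wait,E:empty,S:wait,W:car4-GO | queues: N=0 E=0 S=0 W=1
Step 6 [NS]: N:empty,E:wait,S:empty,W:wait | queues: N=0 E=0 S=0 W=1
Step 7 [NS]: N:empty,E:wait,S:empty,W:wait | queues: N=0 E=0 S=0 W=1
Step 8 [NS]: N:empty,E:wait,S:empty,W:wait | queues: N=0 E=0 S=0 W=1
Step 9 [EW]: N:wait,E:empty,S:wait,W:car6-GO | queues: N=0 E=0 S=0 W=0
Car 4 crosses at step 5

5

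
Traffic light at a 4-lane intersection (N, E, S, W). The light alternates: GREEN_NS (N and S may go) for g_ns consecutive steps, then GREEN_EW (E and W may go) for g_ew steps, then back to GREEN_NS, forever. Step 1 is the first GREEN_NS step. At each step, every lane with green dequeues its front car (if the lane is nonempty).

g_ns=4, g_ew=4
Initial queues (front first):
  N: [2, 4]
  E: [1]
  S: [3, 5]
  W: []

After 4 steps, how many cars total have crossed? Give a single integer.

Step 1 [NS]: N:car2-GO,E:wait,S:car3-GO,W:wait | queues: N=1 E=1 S=1 W=0
Step 2 [NS]: N:car4-GO,E:wait,S:car5-GO,W:wait | queues: N=0 E=1 S=0 W=0
Step 3 [NS]: N:empty,E:wait,S:empty,W:wait | queues: N=0 E=1 S=0 W=0
Step 4 [NS]: N:empty,E:wait,S:empty,W:wait | queues: N=0 E=1 S=0 W=0
Cars crossed by step 4: 4

Answer: 4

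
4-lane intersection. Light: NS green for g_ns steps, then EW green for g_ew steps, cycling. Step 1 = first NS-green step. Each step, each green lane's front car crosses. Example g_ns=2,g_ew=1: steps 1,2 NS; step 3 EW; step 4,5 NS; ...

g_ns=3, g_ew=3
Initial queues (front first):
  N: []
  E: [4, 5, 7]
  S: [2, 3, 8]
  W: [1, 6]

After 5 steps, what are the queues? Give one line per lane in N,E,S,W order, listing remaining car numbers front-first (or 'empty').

Step 1 [NS]: N:empty,E:wait,S:car2-GO,W:wait | queues: N=0 E=3 S=2 W=2
Step 2 [NS]: N:empty,E:wait,S:car3-GO,W:wait | queues: N=0 E=3 S=1 W=2
Step 3 [NS]: N:empty,E:wait,S:car8-GO,W:wait | queues: N=0 E=3 S=0 W=2
Step 4 [EW]: N:wait,E:car4-GO,S:wait,W:car1-GO | queues: N=0 E=2 S=0 W=1
Step 5 [EW]: N:wait,E:car5-GO,S:wait,W:car6-GO | queues: N=0 E=1 S=0 W=0

N: empty
E: 7
S: empty
W: empty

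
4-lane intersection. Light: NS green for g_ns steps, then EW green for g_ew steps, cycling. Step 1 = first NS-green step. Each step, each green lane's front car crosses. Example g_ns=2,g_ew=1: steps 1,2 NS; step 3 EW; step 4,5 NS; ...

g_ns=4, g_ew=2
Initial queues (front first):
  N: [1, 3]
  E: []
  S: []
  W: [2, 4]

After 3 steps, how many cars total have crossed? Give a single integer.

Step 1 [NS]: N:car1-GO,E:wait,S:empty,W:wait | queues: N=1 E=0 S=0 W=2
Step 2 [NS]: N:car3-GO,E:wait,S:empty,W:wait | queues: N=0 E=0 S=0 W=2
Step 3 [NS]: N:empty,E:wait,S:empty,W:wait | queues: N=0 E=0 S=0 W=2
Cars crossed by step 3: 2

Answer: 2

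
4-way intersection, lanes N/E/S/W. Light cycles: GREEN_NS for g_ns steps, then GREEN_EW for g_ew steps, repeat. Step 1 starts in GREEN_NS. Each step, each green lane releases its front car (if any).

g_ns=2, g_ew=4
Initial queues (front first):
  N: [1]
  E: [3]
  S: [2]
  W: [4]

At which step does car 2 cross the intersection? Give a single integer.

Step 1 [NS]: N:car1-GO,E:wait,S:car2-GO,W:wait | queues: N=0 E=1 S=0 W=1
Step 2 [NS]: N:empty,E:wait,S:empty,W:wait | queues: N=0 E=1 S=0 W=1
Step 3 [EW]: N:wait,E:car3-GO,S:wait,W:car4-GO | queues: N=0 E=0 S=0 W=0
Car 2 crosses at step 1

1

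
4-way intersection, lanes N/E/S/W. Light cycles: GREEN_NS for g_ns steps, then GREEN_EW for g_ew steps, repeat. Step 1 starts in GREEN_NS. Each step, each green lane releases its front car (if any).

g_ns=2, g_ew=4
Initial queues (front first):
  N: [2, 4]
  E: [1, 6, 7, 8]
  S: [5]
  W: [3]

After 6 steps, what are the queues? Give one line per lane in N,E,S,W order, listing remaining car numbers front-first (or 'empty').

Step 1 [NS]: N:car2-GO,E:wait,S:car5-GO,W:wait | queues: N=1 E=4 S=0 W=1
Step 2 [NS]: N:car4-GO,E:wait,S:empty,W:wait | queues: N=0 E=4 S=0 W=1
Step 3 [EW]: N:wait,E:car1-GO,S:wait,W:car3-GO | queues: N=0 E=3 S=0 W=0
Step 4 [EW]: N:wait,E:car6-GO,S:wait,W:empty | queues: N=0 E=2 S=0 W=0
Step 5 [EW]: N:wait,E:car7-GO,S:wait,W:empty | queues: N=0 E=1 S=0 W=0
Step 6 [EW]: N:wait,E:car8-GO,S:wait,W:empty | queues: N=0 E=0 S=0 W=0

N: empty
E: empty
S: empty
W: empty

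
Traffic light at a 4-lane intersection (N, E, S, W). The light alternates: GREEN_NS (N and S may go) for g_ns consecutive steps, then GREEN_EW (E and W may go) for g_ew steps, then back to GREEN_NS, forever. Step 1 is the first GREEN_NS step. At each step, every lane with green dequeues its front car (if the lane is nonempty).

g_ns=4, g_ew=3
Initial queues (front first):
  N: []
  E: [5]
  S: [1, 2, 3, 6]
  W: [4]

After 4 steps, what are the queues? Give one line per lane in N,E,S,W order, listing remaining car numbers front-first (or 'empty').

Step 1 [NS]: N:empty,E:wait,S:car1-GO,W:wait | queues: N=0 E=1 S=3 W=1
Step 2 [NS]: N:empty,E:wait,S:car2-GO,W:wait | queues: N=0 E=1 S=2 W=1
Step 3 [NS]: N:empty,E:wait,S:car3-GO,W:wait | queues: N=0 E=1 S=1 W=1
Step 4 [NS]: N:empty,E:wait,S:car6-GO,W:wait | queues: N=0 E=1 S=0 W=1

N: empty
E: 5
S: empty
W: 4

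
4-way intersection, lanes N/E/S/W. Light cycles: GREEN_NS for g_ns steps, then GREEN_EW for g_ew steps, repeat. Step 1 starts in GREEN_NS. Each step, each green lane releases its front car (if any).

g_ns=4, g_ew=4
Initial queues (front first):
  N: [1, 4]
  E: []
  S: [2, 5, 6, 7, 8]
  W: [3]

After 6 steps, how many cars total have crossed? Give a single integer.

Answer: 7

Derivation:
Step 1 [NS]: N:car1-GO,E:wait,S:car2-GO,W:wait | queues: N=1 E=0 S=4 W=1
Step 2 [NS]: N:car4-GO,E:wait,S:car5-GO,W:wait | queues: N=0 E=0 S=3 W=1
Step 3 [NS]: N:empty,E:wait,S:car6-GO,W:wait | queues: N=0 E=0 S=2 W=1
Step 4 [NS]: N:empty,E:wait,S:car7-GO,W:wait | queues: N=0 E=0 S=1 W=1
Step 5 [EW]: N:wait,E:empty,S:wait,W:car3-GO | queues: N=0 E=0 S=1 W=0
Step 6 [EW]: N:wait,E:empty,S:wait,W:empty | queues: N=0 E=0 S=1 W=0
Cars crossed by step 6: 7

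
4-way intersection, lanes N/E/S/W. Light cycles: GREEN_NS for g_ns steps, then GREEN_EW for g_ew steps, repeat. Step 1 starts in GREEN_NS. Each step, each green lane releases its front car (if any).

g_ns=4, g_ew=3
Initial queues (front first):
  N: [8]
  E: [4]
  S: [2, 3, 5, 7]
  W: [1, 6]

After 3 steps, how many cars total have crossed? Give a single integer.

Answer: 4

Derivation:
Step 1 [NS]: N:car8-GO,E:wait,S:car2-GO,W:wait | queues: N=0 E=1 S=3 W=2
Step 2 [NS]: N:empty,E:wait,S:car3-GO,W:wait | queues: N=0 E=1 S=2 W=2
Step 3 [NS]: N:empty,E:wait,S:car5-GO,W:wait | queues: N=0 E=1 S=1 W=2
Cars crossed by step 3: 4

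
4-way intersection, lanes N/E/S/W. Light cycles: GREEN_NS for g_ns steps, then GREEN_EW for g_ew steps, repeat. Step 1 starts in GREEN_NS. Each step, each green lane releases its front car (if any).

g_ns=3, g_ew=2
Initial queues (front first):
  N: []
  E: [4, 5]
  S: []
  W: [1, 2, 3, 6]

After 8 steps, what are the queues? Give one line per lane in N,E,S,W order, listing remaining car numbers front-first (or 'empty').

Step 1 [NS]: N:empty,E:wait,S:empty,W:wait | queues: N=0 E=2 S=0 W=4
Step 2 [NS]: N:empty,E:wait,S:empty,W:wait | queues: N=0 E=2 S=0 W=4
Step 3 [NS]: N:empty,E:wait,S:empty,W:wait | queues: N=0 E=2 S=0 W=4
Step 4 [EW]: N:wait,E:car4-GO,S:wait,W:car1-GO | queues: N=0 E=1 S=0 W=3
Step 5 [EW]: N:wait,E:car5-GO,S:wait,W:car2-GO | queues: N=0 E=0 S=0 W=2
Step 6 [NS]: N:empty,E:wait,S:empty,W:wait | queues: N=0 E=0 S=0 W=2
Step 7 [NS]: N:empty,E:wait,S:empty,W:wait | queues: N=0 E=0 S=0 W=2
Step 8 [NS]: N:empty,E:wait,S:empty,W:wait | queues: N=0 E=0 S=0 W=2

N: empty
E: empty
S: empty
W: 3 6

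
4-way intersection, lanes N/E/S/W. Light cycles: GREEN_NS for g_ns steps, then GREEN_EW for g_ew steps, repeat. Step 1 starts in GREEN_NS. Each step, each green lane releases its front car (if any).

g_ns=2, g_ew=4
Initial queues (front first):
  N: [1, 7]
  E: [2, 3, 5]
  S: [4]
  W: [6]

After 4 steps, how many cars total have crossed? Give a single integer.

Answer: 6

Derivation:
Step 1 [NS]: N:car1-GO,E:wait,S:car4-GO,W:wait | queues: N=1 E=3 S=0 W=1
Step 2 [NS]: N:car7-GO,E:wait,S:empty,W:wait | queues: N=0 E=3 S=0 W=1
Step 3 [EW]: N:wait,E:car2-GO,S:wait,W:car6-GO | queues: N=0 E=2 S=0 W=0
Step 4 [EW]: N:wait,E:car3-GO,S:wait,W:empty | queues: N=0 E=1 S=0 W=0
Cars crossed by step 4: 6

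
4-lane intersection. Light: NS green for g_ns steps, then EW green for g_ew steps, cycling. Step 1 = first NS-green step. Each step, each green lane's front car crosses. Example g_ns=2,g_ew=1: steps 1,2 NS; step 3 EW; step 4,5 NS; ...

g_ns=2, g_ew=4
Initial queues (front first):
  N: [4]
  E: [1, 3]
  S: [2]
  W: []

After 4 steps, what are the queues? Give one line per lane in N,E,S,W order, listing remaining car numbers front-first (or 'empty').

Step 1 [NS]: N:car4-GO,E:wait,S:car2-GO,W:wait | queues: N=0 E=2 S=0 W=0
Step 2 [NS]: N:empty,E:wait,S:empty,W:wait | queues: N=0 E=2 S=0 W=0
Step 3 [EW]: N:wait,E:car1-GO,S:wait,W:empty | queues: N=0 E=1 S=0 W=0
Step 4 [EW]: N:wait,E:car3-GO,S:wait,W:empty | queues: N=0 E=0 S=0 W=0

N: empty
E: empty
S: empty
W: empty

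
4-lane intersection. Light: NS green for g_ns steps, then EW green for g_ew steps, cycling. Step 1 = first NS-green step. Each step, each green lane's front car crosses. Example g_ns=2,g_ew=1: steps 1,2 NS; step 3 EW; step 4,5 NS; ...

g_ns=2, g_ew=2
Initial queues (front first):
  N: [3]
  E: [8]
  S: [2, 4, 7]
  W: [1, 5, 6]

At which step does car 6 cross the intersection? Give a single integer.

Step 1 [NS]: N:car3-GO,E:wait,S:car2-GO,W:wait | queues: N=0 E=1 S=2 W=3
Step 2 [NS]: N:empty,E:wait,S:car4-GO,W:wait | queues: N=0 E=1 S=1 W=3
Step 3 [EW]: N:wait,E:car8-GO,S:wait,W:car1-GO | queues: N=0 E=0 S=1 W=2
Step 4 [EW]: N:wait,E:empty,S:wait,W:car5-GO | queues: N=0 E=0 S=1 W=1
Step 5 [NS]: N:empty,E:wait,S:car7-GO,W:wait | queues: N=0 E=0 S=0 W=1
Step 6 [NS]: N:empty,E:wait,S:empty,W:wait | queues: N=0 E=0 S=0 W=1
Step 7 [EW]: N:wait,E:empty,S:wait,W:car6-GO | queues: N=0 E=0 S=0 W=0
Car 6 crosses at step 7

7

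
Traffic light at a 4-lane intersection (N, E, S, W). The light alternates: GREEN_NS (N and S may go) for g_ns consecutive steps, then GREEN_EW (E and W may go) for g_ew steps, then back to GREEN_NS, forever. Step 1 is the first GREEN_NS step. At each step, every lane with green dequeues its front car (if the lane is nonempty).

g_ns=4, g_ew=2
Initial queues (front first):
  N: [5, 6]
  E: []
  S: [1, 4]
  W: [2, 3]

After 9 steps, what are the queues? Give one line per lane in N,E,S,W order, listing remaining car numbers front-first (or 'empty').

Step 1 [NS]: N:car5-GO,E:wait,S:car1-GO,W:wait | queues: N=1 E=0 S=1 W=2
Step 2 [NS]: N:car6-GO,E:wait,S:car4-GO,W:wait | queues: N=0 E=0 S=0 W=2
Step 3 [NS]: N:empty,E:wait,S:empty,W:wait | queues: N=0 E=0 S=0 W=2
Step 4 [NS]: N:empty,E:wait,S:empty,W:wait | queues: N=0 E=0 S=0 W=2
Step 5 [EW]: N:wait,E:empty,S:wait,W:car2-GO | queues: N=0 E=0 S=0 W=1
Step 6 [EW]: N:wait,E:empty,S:wait,W:car3-GO | queues: N=0 E=0 S=0 W=0

N: empty
E: empty
S: empty
W: empty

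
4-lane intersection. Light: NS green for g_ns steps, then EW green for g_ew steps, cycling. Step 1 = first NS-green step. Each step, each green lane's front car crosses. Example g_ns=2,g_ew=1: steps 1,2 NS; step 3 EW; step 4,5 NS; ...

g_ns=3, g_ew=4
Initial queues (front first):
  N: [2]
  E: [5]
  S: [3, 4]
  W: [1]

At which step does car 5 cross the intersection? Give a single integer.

Step 1 [NS]: N:car2-GO,E:wait,S:car3-GO,W:wait | queues: N=0 E=1 S=1 W=1
Step 2 [NS]: N:empty,E:wait,S:car4-GO,W:wait | queues: N=0 E=1 S=0 W=1
Step 3 [NS]: N:empty,E:wait,S:empty,W:wait | queues: N=0 E=1 S=0 W=1
Step 4 [EW]: N:wait,E:car5-GO,S:wait,W:car1-GO | queues: N=0 E=0 S=0 W=0
Car 5 crosses at step 4

4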